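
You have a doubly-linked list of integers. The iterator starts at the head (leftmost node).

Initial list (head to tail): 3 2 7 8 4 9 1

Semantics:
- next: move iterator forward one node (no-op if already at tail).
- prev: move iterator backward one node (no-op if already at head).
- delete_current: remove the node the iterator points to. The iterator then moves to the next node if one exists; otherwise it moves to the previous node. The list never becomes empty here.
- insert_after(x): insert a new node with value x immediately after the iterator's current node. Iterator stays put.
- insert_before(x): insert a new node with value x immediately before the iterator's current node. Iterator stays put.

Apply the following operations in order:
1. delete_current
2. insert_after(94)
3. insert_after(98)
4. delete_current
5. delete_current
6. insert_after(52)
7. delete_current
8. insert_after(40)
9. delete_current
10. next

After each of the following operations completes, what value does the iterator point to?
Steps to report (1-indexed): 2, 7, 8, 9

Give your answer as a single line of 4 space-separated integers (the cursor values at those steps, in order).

Answer: 2 52 52 40

Derivation:
After 1 (delete_current): list=[2, 7, 8, 4, 9, 1] cursor@2
After 2 (insert_after(94)): list=[2, 94, 7, 8, 4, 9, 1] cursor@2
After 3 (insert_after(98)): list=[2, 98, 94, 7, 8, 4, 9, 1] cursor@2
After 4 (delete_current): list=[98, 94, 7, 8, 4, 9, 1] cursor@98
After 5 (delete_current): list=[94, 7, 8, 4, 9, 1] cursor@94
After 6 (insert_after(52)): list=[94, 52, 7, 8, 4, 9, 1] cursor@94
After 7 (delete_current): list=[52, 7, 8, 4, 9, 1] cursor@52
After 8 (insert_after(40)): list=[52, 40, 7, 8, 4, 9, 1] cursor@52
After 9 (delete_current): list=[40, 7, 8, 4, 9, 1] cursor@40
After 10 (next): list=[40, 7, 8, 4, 9, 1] cursor@7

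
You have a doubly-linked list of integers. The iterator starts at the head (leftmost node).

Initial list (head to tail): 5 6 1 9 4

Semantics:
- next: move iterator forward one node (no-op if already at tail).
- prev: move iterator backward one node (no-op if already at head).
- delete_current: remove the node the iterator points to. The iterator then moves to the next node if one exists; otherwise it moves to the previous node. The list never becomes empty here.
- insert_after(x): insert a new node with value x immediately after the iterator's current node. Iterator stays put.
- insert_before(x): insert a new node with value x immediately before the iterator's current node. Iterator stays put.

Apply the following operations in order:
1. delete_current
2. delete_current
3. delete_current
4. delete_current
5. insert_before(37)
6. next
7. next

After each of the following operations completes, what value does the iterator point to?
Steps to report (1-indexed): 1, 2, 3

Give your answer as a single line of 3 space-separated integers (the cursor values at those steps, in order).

After 1 (delete_current): list=[6, 1, 9, 4] cursor@6
After 2 (delete_current): list=[1, 9, 4] cursor@1
After 3 (delete_current): list=[9, 4] cursor@9
After 4 (delete_current): list=[4] cursor@4
After 5 (insert_before(37)): list=[37, 4] cursor@4
After 6 (next): list=[37, 4] cursor@4
After 7 (next): list=[37, 4] cursor@4

Answer: 6 1 9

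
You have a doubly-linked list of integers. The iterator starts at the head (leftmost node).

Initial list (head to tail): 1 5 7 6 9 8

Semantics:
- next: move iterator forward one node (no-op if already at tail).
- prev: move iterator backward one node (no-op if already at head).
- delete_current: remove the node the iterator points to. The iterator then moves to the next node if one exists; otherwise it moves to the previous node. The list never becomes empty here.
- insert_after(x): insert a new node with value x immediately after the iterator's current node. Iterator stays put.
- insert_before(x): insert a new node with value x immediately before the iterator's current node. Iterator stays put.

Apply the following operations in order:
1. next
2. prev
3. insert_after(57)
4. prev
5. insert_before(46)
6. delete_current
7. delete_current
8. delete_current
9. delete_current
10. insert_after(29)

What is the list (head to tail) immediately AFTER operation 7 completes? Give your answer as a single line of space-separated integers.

Answer: 46 5 7 6 9 8

Derivation:
After 1 (next): list=[1, 5, 7, 6, 9, 8] cursor@5
After 2 (prev): list=[1, 5, 7, 6, 9, 8] cursor@1
After 3 (insert_after(57)): list=[1, 57, 5, 7, 6, 9, 8] cursor@1
After 4 (prev): list=[1, 57, 5, 7, 6, 9, 8] cursor@1
After 5 (insert_before(46)): list=[46, 1, 57, 5, 7, 6, 9, 8] cursor@1
After 6 (delete_current): list=[46, 57, 5, 7, 6, 9, 8] cursor@57
After 7 (delete_current): list=[46, 5, 7, 6, 9, 8] cursor@5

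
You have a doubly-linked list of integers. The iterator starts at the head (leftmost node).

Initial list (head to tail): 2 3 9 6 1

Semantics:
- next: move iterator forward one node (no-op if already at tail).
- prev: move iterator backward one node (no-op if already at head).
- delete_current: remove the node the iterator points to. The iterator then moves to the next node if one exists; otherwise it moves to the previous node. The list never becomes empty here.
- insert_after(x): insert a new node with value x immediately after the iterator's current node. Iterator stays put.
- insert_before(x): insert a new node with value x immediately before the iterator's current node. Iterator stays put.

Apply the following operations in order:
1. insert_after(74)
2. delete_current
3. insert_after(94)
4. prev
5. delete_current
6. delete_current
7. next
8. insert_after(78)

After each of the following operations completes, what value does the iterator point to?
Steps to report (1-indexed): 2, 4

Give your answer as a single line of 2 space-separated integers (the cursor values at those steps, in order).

After 1 (insert_after(74)): list=[2, 74, 3, 9, 6, 1] cursor@2
After 2 (delete_current): list=[74, 3, 9, 6, 1] cursor@74
After 3 (insert_after(94)): list=[74, 94, 3, 9, 6, 1] cursor@74
After 4 (prev): list=[74, 94, 3, 9, 6, 1] cursor@74
After 5 (delete_current): list=[94, 3, 9, 6, 1] cursor@94
After 6 (delete_current): list=[3, 9, 6, 1] cursor@3
After 7 (next): list=[3, 9, 6, 1] cursor@9
After 8 (insert_after(78)): list=[3, 9, 78, 6, 1] cursor@9

Answer: 74 74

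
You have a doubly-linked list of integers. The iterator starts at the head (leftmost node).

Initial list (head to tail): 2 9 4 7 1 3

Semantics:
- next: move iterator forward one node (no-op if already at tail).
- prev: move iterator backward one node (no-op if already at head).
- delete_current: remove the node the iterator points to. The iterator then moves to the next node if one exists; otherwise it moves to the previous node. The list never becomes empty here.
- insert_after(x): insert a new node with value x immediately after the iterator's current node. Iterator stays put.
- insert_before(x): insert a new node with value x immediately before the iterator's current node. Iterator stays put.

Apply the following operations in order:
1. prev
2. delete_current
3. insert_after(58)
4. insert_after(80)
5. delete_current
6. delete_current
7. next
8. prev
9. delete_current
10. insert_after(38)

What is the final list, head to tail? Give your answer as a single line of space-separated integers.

Answer: 4 38 7 1 3

Derivation:
After 1 (prev): list=[2, 9, 4, 7, 1, 3] cursor@2
After 2 (delete_current): list=[9, 4, 7, 1, 3] cursor@9
After 3 (insert_after(58)): list=[9, 58, 4, 7, 1, 3] cursor@9
After 4 (insert_after(80)): list=[9, 80, 58, 4, 7, 1, 3] cursor@9
After 5 (delete_current): list=[80, 58, 4, 7, 1, 3] cursor@80
After 6 (delete_current): list=[58, 4, 7, 1, 3] cursor@58
After 7 (next): list=[58, 4, 7, 1, 3] cursor@4
After 8 (prev): list=[58, 4, 7, 1, 3] cursor@58
After 9 (delete_current): list=[4, 7, 1, 3] cursor@4
After 10 (insert_after(38)): list=[4, 38, 7, 1, 3] cursor@4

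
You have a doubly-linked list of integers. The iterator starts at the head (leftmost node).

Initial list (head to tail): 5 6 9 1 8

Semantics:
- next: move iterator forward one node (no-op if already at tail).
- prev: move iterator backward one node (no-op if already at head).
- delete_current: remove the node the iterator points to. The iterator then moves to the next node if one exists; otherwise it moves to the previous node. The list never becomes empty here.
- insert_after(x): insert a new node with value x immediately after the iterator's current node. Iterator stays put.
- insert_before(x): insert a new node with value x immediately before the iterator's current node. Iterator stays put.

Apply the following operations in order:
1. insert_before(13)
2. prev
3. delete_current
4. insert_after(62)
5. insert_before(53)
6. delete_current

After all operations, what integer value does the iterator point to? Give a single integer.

After 1 (insert_before(13)): list=[13, 5, 6, 9, 1, 8] cursor@5
After 2 (prev): list=[13, 5, 6, 9, 1, 8] cursor@13
After 3 (delete_current): list=[5, 6, 9, 1, 8] cursor@5
After 4 (insert_after(62)): list=[5, 62, 6, 9, 1, 8] cursor@5
After 5 (insert_before(53)): list=[53, 5, 62, 6, 9, 1, 8] cursor@5
After 6 (delete_current): list=[53, 62, 6, 9, 1, 8] cursor@62

Answer: 62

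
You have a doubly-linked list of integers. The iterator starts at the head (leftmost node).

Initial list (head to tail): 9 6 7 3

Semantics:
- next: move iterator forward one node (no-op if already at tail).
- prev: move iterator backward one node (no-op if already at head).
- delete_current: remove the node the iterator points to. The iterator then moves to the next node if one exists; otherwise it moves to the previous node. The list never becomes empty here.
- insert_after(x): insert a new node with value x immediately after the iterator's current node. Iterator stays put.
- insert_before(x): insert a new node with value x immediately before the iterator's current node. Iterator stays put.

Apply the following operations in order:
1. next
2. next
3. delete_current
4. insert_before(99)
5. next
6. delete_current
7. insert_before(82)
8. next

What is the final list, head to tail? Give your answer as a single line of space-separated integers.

Answer: 9 6 82 99

Derivation:
After 1 (next): list=[9, 6, 7, 3] cursor@6
After 2 (next): list=[9, 6, 7, 3] cursor@7
After 3 (delete_current): list=[9, 6, 3] cursor@3
After 4 (insert_before(99)): list=[9, 6, 99, 3] cursor@3
After 5 (next): list=[9, 6, 99, 3] cursor@3
After 6 (delete_current): list=[9, 6, 99] cursor@99
After 7 (insert_before(82)): list=[9, 6, 82, 99] cursor@99
After 8 (next): list=[9, 6, 82, 99] cursor@99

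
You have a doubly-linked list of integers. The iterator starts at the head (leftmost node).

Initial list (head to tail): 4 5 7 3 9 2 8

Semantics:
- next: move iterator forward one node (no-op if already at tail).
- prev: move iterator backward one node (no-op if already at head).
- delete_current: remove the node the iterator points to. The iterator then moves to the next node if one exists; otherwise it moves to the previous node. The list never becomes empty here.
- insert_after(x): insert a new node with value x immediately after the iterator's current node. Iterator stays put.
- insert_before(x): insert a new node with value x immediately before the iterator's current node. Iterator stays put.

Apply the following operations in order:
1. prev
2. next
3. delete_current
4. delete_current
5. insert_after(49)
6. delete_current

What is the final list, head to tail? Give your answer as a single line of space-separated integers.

Answer: 4 49 9 2 8

Derivation:
After 1 (prev): list=[4, 5, 7, 3, 9, 2, 8] cursor@4
After 2 (next): list=[4, 5, 7, 3, 9, 2, 8] cursor@5
After 3 (delete_current): list=[4, 7, 3, 9, 2, 8] cursor@7
After 4 (delete_current): list=[4, 3, 9, 2, 8] cursor@3
After 5 (insert_after(49)): list=[4, 3, 49, 9, 2, 8] cursor@3
After 6 (delete_current): list=[4, 49, 9, 2, 8] cursor@49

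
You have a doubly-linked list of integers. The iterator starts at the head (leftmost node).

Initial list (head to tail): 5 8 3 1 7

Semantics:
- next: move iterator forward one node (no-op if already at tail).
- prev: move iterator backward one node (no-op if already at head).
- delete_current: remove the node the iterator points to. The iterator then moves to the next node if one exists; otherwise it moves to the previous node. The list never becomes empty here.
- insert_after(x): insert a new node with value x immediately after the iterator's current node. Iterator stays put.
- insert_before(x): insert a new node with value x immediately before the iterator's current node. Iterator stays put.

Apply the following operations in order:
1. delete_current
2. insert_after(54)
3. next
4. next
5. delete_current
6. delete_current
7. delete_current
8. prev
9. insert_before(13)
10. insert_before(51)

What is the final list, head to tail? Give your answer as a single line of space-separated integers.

Answer: 13 51 8 54

Derivation:
After 1 (delete_current): list=[8, 3, 1, 7] cursor@8
After 2 (insert_after(54)): list=[8, 54, 3, 1, 7] cursor@8
After 3 (next): list=[8, 54, 3, 1, 7] cursor@54
After 4 (next): list=[8, 54, 3, 1, 7] cursor@3
After 5 (delete_current): list=[8, 54, 1, 7] cursor@1
After 6 (delete_current): list=[8, 54, 7] cursor@7
After 7 (delete_current): list=[8, 54] cursor@54
After 8 (prev): list=[8, 54] cursor@8
After 9 (insert_before(13)): list=[13, 8, 54] cursor@8
After 10 (insert_before(51)): list=[13, 51, 8, 54] cursor@8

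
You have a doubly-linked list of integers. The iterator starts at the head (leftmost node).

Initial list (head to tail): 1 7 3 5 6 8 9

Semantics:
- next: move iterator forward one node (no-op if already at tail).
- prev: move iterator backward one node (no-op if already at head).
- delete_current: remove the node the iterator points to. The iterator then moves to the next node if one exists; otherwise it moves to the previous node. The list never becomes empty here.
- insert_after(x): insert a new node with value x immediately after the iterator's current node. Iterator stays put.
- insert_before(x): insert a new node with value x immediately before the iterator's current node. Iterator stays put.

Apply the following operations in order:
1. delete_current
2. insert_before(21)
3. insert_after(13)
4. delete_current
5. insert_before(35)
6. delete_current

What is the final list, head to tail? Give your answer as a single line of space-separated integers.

Answer: 21 35 3 5 6 8 9

Derivation:
After 1 (delete_current): list=[7, 3, 5, 6, 8, 9] cursor@7
After 2 (insert_before(21)): list=[21, 7, 3, 5, 6, 8, 9] cursor@7
After 3 (insert_after(13)): list=[21, 7, 13, 3, 5, 6, 8, 9] cursor@7
After 4 (delete_current): list=[21, 13, 3, 5, 6, 8, 9] cursor@13
After 5 (insert_before(35)): list=[21, 35, 13, 3, 5, 6, 8, 9] cursor@13
After 6 (delete_current): list=[21, 35, 3, 5, 6, 8, 9] cursor@3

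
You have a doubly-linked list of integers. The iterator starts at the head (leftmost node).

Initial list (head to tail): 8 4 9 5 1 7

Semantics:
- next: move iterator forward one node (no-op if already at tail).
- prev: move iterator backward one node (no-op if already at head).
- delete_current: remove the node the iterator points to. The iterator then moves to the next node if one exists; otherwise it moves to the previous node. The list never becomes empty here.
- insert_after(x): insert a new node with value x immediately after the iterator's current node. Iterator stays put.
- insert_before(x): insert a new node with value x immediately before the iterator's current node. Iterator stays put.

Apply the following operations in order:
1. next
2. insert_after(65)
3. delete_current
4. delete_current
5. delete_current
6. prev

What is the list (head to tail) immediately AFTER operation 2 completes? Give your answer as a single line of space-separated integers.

After 1 (next): list=[8, 4, 9, 5, 1, 7] cursor@4
After 2 (insert_after(65)): list=[8, 4, 65, 9, 5, 1, 7] cursor@4

Answer: 8 4 65 9 5 1 7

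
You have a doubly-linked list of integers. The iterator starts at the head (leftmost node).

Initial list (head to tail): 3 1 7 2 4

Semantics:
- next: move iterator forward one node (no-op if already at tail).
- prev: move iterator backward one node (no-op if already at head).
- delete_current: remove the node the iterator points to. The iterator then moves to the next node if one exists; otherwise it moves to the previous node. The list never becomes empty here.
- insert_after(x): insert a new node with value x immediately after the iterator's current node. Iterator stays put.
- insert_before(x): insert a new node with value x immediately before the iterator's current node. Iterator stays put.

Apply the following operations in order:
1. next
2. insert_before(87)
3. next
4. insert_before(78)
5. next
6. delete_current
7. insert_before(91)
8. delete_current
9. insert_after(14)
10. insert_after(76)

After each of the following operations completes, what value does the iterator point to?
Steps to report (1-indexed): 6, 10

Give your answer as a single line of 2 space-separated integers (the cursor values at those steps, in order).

Answer: 4 91

Derivation:
After 1 (next): list=[3, 1, 7, 2, 4] cursor@1
After 2 (insert_before(87)): list=[3, 87, 1, 7, 2, 4] cursor@1
After 3 (next): list=[3, 87, 1, 7, 2, 4] cursor@7
After 4 (insert_before(78)): list=[3, 87, 1, 78, 7, 2, 4] cursor@7
After 5 (next): list=[3, 87, 1, 78, 7, 2, 4] cursor@2
After 6 (delete_current): list=[3, 87, 1, 78, 7, 4] cursor@4
After 7 (insert_before(91)): list=[3, 87, 1, 78, 7, 91, 4] cursor@4
After 8 (delete_current): list=[3, 87, 1, 78, 7, 91] cursor@91
After 9 (insert_after(14)): list=[3, 87, 1, 78, 7, 91, 14] cursor@91
After 10 (insert_after(76)): list=[3, 87, 1, 78, 7, 91, 76, 14] cursor@91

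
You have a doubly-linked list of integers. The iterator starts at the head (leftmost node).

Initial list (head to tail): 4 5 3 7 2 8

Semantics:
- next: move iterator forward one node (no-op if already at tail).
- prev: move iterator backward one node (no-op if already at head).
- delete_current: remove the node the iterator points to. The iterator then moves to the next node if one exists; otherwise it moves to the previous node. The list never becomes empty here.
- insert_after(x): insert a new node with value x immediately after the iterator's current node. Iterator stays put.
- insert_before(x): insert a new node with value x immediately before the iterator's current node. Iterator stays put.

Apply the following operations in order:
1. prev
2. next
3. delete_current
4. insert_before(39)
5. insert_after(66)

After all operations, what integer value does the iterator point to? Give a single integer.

Answer: 3

Derivation:
After 1 (prev): list=[4, 5, 3, 7, 2, 8] cursor@4
After 2 (next): list=[4, 5, 3, 7, 2, 8] cursor@5
After 3 (delete_current): list=[4, 3, 7, 2, 8] cursor@3
After 4 (insert_before(39)): list=[4, 39, 3, 7, 2, 8] cursor@3
After 5 (insert_after(66)): list=[4, 39, 3, 66, 7, 2, 8] cursor@3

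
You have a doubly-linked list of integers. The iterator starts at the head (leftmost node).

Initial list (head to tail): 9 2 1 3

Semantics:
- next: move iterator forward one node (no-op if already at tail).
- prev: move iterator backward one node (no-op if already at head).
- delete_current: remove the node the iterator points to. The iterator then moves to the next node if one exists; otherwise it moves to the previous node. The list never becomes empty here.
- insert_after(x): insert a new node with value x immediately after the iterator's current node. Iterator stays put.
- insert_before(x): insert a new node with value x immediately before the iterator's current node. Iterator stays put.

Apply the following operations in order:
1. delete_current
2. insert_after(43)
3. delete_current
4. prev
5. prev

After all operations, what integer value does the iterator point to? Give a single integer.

After 1 (delete_current): list=[2, 1, 3] cursor@2
After 2 (insert_after(43)): list=[2, 43, 1, 3] cursor@2
After 3 (delete_current): list=[43, 1, 3] cursor@43
After 4 (prev): list=[43, 1, 3] cursor@43
After 5 (prev): list=[43, 1, 3] cursor@43

Answer: 43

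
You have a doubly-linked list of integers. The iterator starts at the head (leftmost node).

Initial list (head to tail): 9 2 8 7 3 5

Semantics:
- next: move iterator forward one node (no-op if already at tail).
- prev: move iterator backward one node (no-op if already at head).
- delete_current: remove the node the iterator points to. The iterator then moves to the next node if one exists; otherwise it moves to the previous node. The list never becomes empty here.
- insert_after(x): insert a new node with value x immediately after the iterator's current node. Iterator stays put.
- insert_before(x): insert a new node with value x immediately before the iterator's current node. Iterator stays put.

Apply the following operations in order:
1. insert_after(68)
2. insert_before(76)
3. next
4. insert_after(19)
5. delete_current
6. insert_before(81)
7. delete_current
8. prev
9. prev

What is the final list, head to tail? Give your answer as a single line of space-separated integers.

After 1 (insert_after(68)): list=[9, 68, 2, 8, 7, 3, 5] cursor@9
After 2 (insert_before(76)): list=[76, 9, 68, 2, 8, 7, 3, 5] cursor@9
After 3 (next): list=[76, 9, 68, 2, 8, 7, 3, 5] cursor@68
After 4 (insert_after(19)): list=[76, 9, 68, 19, 2, 8, 7, 3, 5] cursor@68
After 5 (delete_current): list=[76, 9, 19, 2, 8, 7, 3, 5] cursor@19
After 6 (insert_before(81)): list=[76, 9, 81, 19, 2, 8, 7, 3, 5] cursor@19
After 7 (delete_current): list=[76, 9, 81, 2, 8, 7, 3, 5] cursor@2
After 8 (prev): list=[76, 9, 81, 2, 8, 7, 3, 5] cursor@81
After 9 (prev): list=[76, 9, 81, 2, 8, 7, 3, 5] cursor@9

Answer: 76 9 81 2 8 7 3 5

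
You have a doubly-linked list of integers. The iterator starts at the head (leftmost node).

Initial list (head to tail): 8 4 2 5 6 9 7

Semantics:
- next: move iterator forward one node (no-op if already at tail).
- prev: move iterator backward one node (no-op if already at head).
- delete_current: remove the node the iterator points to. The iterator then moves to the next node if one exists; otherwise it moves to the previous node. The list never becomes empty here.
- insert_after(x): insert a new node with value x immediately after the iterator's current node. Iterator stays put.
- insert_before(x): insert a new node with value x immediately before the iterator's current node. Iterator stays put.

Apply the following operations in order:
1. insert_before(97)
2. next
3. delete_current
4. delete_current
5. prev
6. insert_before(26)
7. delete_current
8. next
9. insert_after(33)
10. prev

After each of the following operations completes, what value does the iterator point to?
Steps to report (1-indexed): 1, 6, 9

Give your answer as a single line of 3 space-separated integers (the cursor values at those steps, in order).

After 1 (insert_before(97)): list=[97, 8, 4, 2, 5, 6, 9, 7] cursor@8
After 2 (next): list=[97, 8, 4, 2, 5, 6, 9, 7] cursor@4
After 3 (delete_current): list=[97, 8, 2, 5, 6, 9, 7] cursor@2
After 4 (delete_current): list=[97, 8, 5, 6, 9, 7] cursor@5
After 5 (prev): list=[97, 8, 5, 6, 9, 7] cursor@8
After 6 (insert_before(26)): list=[97, 26, 8, 5, 6, 9, 7] cursor@8
After 7 (delete_current): list=[97, 26, 5, 6, 9, 7] cursor@5
After 8 (next): list=[97, 26, 5, 6, 9, 7] cursor@6
After 9 (insert_after(33)): list=[97, 26, 5, 6, 33, 9, 7] cursor@6
After 10 (prev): list=[97, 26, 5, 6, 33, 9, 7] cursor@5

Answer: 8 8 6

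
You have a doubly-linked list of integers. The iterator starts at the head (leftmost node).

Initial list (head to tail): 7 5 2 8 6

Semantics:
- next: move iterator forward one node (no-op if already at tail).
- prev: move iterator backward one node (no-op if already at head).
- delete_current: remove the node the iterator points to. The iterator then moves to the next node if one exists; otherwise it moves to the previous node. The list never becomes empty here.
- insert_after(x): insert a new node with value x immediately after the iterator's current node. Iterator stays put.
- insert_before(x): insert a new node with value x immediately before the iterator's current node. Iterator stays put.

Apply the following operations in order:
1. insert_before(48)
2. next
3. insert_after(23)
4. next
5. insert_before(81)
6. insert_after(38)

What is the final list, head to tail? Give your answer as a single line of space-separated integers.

Answer: 48 7 5 81 23 38 2 8 6

Derivation:
After 1 (insert_before(48)): list=[48, 7, 5, 2, 8, 6] cursor@7
After 2 (next): list=[48, 7, 5, 2, 8, 6] cursor@5
After 3 (insert_after(23)): list=[48, 7, 5, 23, 2, 8, 6] cursor@5
After 4 (next): list=[48, 7, 5, 23, 2, 8, 6] cursor@23
After 5 (insert_before(81)): list=[48, 7, 5, 81, 23, 2, 8, 6] cursor@23
After 6 (insert_after(38)): list=[48, 7, 5, 81, 23, 38, 2, 8, 6] cursor@23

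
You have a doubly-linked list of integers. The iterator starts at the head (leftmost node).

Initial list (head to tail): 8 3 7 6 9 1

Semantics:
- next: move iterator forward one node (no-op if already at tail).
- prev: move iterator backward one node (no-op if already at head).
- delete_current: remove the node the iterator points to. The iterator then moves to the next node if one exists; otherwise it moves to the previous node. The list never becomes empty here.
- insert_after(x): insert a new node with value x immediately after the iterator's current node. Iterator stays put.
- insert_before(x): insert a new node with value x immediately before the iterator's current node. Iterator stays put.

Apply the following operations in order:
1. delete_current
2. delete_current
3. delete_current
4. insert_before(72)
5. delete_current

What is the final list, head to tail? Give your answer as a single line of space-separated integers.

After 1 (delete_current): list=[3, 7, 6, 9, 1] cursor@3
After 2 (delete_current): list=[7, 6, 9, 1] cursor@7
After 3 (delete_current): list=[6, 9, 1] cursor@6
After 4 (insert_before(72)): list=[72, 6, 9, 1] cursor@6
After 5 (delete_current): list=[72, 9, 1] cursor@9

Answer: 72 9 1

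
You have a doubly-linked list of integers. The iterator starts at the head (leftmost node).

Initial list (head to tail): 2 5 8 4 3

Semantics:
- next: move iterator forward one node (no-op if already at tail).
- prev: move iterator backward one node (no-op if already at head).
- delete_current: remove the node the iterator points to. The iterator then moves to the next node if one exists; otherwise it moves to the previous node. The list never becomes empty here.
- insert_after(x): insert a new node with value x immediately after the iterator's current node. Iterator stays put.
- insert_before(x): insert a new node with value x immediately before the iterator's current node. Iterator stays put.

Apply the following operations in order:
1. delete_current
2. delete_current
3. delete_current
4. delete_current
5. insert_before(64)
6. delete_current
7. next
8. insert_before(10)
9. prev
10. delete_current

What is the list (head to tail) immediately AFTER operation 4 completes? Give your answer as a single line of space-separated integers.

Answer: 3

Derivation:
After 1 (delete_current): list=[5, 8, 4, 3] cursor@5
After 2 (delete_current): list=[8, 4, 3] cursor@8
After 3 (delete_current): list=[4, 3] cursor@4
After 4 (delete_current): list=[3] cursor@3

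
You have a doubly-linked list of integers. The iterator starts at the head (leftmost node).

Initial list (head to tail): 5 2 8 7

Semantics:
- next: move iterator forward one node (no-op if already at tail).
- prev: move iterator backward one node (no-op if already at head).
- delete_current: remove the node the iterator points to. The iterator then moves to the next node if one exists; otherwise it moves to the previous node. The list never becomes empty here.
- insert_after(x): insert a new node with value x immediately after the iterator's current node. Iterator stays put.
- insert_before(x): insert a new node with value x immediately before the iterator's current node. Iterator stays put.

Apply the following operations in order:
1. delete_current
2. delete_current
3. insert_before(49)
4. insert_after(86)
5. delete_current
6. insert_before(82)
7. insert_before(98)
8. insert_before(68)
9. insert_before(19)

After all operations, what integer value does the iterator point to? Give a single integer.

After 1 (delete_current): list=[2, 8, 7] cursor@2
After 2 (delete_current): list=[8, 7] cursor@8
After 3 (insert_before(49)): list=[49, 8, 7] cursor@8
After 4 (insert_after(86)): list=[49, 8, 86, 7] cursor@8
After 5 (delete_current): list=[49, 86, 7] cursor@86
After 6 (insert_before(82)): list=[49, 82, 86, 7] cursor@86
After 7 (insert_before(98)): list=[49, 82, 98, 86, 7] cursor@86
After 8 (insert_before(68)): list=[49, 82, 98, 68, 86, 7] cursor@86
After 9 (insert_before(19)): list=[49, 82, 98, 68, 19, 86, 7] cursor@86

Answer: 86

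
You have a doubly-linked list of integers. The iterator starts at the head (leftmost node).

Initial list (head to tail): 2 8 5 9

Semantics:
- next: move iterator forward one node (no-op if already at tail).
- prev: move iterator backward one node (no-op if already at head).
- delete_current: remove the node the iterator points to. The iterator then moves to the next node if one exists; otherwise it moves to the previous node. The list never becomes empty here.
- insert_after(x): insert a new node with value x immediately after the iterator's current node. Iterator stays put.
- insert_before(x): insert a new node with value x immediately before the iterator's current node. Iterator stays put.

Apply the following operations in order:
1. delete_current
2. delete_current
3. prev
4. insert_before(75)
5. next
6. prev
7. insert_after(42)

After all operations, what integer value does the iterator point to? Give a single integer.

After 1 (delete_current): list=[8, 5, 9] cursor@8
After 2 (delete_current): list=[5, 9] cursor@5
After 3 (prev): list=[5, 9] cursor@5
After 4 (insert_before(75)): list=[75, 5, 9] cursor@5
After 5 (next): list=[75, 5, 9] cursor@9
After 6 (prev): list=[75, 5, 9] cursor@5
After 7 (insert_after(42)): list=[75, 5, 42, 9] cursor@5

Answer: 5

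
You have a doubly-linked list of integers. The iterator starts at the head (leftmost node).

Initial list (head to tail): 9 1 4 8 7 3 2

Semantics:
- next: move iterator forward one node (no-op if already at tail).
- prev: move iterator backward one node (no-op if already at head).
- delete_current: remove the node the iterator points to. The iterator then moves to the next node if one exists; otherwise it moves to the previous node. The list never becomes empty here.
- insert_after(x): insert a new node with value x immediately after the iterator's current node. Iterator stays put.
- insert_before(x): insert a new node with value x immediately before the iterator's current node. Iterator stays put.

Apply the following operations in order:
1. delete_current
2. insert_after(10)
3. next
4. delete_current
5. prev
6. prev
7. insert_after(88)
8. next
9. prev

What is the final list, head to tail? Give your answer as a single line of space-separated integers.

Answer: 1 88 4 8 7 3 2

Derivation:
After 1 (delete_current): list=[1, 4, 8, 7, 3, 2] cursor@1
After 2 (insert_after(10)): list=[1, 10, 4, 8, 7, 3, 2] cursor@1
After 3 (next): list=[1, 10, 4, 8, 7, 3, 2] cursor@10
After 4 (delete_current): list=[1, 4, 8, 7, 3, 2] cursor@4
After 5 (prev): list=[1, 4, 8, 7, 3, 2] cursor@1
After 6 (prev): list=[1, 4, 8, 7, 3, 2] cursor@1
After 7 (insert_after(88)): list=[1, 88, 4, 8, 7, 3, 2] cursor@1
After 8 (next): list=[1, 88, 4, 8, 7, 3, 2] cursor@88
After 9 (prev): list=[1, 88, 4, 8, 7, 3, 2] cursor@1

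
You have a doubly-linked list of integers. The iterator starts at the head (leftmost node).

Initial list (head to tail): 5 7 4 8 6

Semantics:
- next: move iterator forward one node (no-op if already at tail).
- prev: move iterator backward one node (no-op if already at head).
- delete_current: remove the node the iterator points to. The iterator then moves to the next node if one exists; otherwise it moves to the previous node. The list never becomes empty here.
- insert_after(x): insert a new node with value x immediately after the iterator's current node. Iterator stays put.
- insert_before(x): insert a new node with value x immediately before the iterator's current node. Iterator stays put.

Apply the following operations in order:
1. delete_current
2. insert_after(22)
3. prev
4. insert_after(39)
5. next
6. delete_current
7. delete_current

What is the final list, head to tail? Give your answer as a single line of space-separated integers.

After 1 (delete_current): list=[7, 4, 8, 6] cursor@7
After 2 (insert_after(22)): list=[7, 22, 4, 8, 6] cursor@7
After 3 (prev): list=[7, 22, 4, 8, 6] cursor@7
After 4 (insert_after(39)): list=[7, 39, 22, 4, 8, 6] cursor@7
After 5 (next): list=[7, 39, 22, 4, 8, 6] cursor@39
After 6 (delete_current): list=[7, 22, 4, 8, 6] cursor@22
After 7 (delete_current): list=[7, 4, 8, 6] cursor@4

Answer: 7 4 8 6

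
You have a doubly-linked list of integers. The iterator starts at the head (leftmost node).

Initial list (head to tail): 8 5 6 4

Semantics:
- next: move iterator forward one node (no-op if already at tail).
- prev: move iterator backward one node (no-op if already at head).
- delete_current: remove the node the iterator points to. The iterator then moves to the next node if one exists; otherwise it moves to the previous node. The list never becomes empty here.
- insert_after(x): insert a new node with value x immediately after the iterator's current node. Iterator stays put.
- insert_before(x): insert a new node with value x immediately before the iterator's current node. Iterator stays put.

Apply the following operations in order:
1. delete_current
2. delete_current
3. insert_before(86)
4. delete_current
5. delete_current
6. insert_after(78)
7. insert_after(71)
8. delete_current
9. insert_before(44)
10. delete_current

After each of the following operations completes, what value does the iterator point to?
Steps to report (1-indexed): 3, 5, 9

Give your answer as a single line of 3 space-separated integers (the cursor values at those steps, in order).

After 1 (delete_current): list=[5, 6, 4] cursor@5
After 2 (delete_current): list=[6, 4] cursor@6
After 3 (insert_before(86)): list=[86, 6, 4] cursor@6
After 4 (delete_current): list=[86, 4] cursor@4
After 5 (delete_current): list=[86] cursor@86
After 6 (insert_after(78)): list=[86, 78] cursor@86
After 7 (insert_after(71)): list=[86, 71, 78] cursor@86
After 8 (delete_current): list=[71, 78] cursor@71
After 9 (insert_before(44)): list=[44, 71, 78] cursor@71
After 10 (delete_current): list=[44, 78] cursor@78

Answer: 6 86 71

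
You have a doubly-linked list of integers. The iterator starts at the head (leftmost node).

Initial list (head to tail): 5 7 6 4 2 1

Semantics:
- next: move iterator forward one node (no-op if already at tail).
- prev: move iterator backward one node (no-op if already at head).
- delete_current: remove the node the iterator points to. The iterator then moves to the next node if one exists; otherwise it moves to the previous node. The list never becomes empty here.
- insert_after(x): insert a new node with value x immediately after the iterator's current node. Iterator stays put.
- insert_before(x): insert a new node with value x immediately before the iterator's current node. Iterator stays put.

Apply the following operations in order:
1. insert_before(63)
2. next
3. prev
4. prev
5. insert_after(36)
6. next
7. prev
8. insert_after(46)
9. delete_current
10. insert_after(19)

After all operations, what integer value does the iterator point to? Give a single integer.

After 1 (insert_before(63)): list=[63, 5, 7, 6, 4, 2, 1] cursor@5
After 2 (next): list=[63, 5, 7, 6, 4, 2, 1] cursor@7
After 3 (prev): list=[63, 5, 7, 6, 4, 2, 1] cursor@5
After 4 (prev): list=[63, 5, 7, 6, 4, 2, 1] cursor@63
After 5 (insert_after(36)): list=[63, 36, 5, 7, 6, 4, 2, 1] cursor@63
After 6 (next): list=[63, 36, 5, 7, 6, 4, 2, 1] cursor@36
After 7 (prev): list=[63, 36, 5, 7, 6, 4, 2, 1] cursor@63
After 8 (insert_after(46)): list=[63, 46, 36, 5, 7, 6, 4, 2, 1] cursor@63
After 9 (delete_current): list=[46, 36, 5, 7, 6, 4, 2, 1] cursor@46
After 10 (insert_after(19)): list=[46, 19, 36, 5, 7, 6, 4, 2, 1] cursor@46

Answer: 46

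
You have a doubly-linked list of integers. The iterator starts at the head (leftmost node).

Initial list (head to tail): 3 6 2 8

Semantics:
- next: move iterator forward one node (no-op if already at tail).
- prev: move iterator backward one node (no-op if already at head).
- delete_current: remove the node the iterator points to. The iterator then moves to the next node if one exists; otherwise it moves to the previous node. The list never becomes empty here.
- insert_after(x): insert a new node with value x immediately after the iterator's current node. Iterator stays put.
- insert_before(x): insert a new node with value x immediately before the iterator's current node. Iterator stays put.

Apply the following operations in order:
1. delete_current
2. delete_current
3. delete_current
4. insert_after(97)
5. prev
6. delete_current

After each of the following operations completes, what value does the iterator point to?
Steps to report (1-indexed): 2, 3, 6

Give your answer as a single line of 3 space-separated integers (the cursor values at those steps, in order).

Answer: 2 8 97

Derivation:
After 1 (delete_current): list=[6, 2, 8] cursor@6
After 2 (delete_current): list=[2, 8] cursor@2
After 3 (delete_current): list=[8] cursor@8
After 4 (insert_after(97)): list=[8, 97] cursor@8
After 5 (prev): list=[8, 97] cursor@8
After 6 (delete_current): list=[97] cursor@97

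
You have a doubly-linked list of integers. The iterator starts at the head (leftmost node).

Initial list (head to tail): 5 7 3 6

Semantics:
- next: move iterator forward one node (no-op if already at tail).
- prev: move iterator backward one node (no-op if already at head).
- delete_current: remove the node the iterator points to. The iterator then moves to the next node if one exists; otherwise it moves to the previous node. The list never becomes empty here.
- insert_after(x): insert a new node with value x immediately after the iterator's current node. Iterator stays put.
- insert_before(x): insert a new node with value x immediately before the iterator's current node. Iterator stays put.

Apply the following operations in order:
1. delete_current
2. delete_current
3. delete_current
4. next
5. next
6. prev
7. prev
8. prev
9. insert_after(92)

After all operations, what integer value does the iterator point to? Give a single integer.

After 1 (delete_current): list=[7, 3, 6] cursor@7
After 2 (delete_current): list=[3, 6] cursor@3
After 3 (delete_current): list=[6] cursor@6
After 4 (next): list=[6] cursor@6
After 5 (next): list=[6] cursor@6
After 6 (prev): list=[6] cursor@6
After 7 (prev): list=[6] cursor@6
After 8 (prev): list=[6] cursor@6
After 9 (insert_after(92)): list=[6, 92] cursor@6

Answer: 6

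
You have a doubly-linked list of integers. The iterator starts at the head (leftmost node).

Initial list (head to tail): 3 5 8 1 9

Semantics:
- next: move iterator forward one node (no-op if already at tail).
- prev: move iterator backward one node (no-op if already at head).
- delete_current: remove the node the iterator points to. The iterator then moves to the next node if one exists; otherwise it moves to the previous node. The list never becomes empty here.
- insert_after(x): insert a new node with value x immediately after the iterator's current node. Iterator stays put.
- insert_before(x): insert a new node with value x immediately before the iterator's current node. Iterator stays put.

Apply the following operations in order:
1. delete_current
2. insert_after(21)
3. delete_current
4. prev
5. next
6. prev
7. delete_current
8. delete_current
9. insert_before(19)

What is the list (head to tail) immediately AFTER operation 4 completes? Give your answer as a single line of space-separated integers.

After 1 (delete_current): list=[5, 8, 1, 9] cursor@5
After 2 (insert_after(21)): list=[5, 21, 8, 1, 9] cursor@5
After 3 (delete_current): list=[21, 8, 1, 9] cursor@21
After 4 (prev): list=[21, 8, 1, 9] cursor@21

Answer: 21 8 1 9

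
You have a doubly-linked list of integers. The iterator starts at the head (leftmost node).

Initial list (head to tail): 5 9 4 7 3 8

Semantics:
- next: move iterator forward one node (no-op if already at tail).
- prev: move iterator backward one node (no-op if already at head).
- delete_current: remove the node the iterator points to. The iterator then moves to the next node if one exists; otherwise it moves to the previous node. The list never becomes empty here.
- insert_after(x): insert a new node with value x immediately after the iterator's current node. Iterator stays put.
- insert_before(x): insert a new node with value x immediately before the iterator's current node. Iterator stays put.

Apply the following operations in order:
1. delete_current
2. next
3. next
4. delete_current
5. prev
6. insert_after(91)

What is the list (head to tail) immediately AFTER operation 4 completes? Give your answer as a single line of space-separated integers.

Answer: 9 4 3 8

Derivation:
After 1 (delete_current): list=[9, 4, 7, 3, 8] cursor@9
After 2 (next): list=[9, 4, 7, 3, 8] cursor@4
After 3 (next): list=[9, 4, 7, 3, 8] cursor@7
After 4 (delete_current): list=[9, 4, 3, 8] cursor@3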